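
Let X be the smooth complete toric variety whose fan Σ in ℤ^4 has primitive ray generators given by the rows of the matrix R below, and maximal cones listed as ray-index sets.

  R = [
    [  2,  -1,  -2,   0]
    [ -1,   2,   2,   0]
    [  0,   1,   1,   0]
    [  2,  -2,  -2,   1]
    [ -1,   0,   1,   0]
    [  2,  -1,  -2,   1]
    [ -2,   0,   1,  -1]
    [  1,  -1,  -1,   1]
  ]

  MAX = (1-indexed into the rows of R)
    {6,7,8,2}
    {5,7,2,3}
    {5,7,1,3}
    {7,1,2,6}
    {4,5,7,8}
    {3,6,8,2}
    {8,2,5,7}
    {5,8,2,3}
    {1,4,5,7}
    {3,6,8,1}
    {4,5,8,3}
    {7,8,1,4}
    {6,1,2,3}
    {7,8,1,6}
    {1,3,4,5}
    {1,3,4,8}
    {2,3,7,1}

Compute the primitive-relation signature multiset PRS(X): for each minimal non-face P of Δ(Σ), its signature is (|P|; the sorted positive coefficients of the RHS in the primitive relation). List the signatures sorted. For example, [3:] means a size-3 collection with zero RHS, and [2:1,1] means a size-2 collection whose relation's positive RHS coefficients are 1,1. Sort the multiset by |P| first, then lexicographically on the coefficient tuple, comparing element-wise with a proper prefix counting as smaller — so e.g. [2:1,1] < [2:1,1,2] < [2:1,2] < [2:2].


The 9 primitive collections of Σ (r=8, n=4):

  P={5,6}:  v_{5} + v_{6} = v_{8}  ⇒ sig = [2:1]
  P={2,4}:  v_{2} + v_{4} = v_{3} + v_{8}  ⇒ sig = [2:1,1]
  P={4,6}:  v_{4} + v_{6} = v_{1} + 2·v_{8}  ⇒ sig = [2:1,2]
  P={3,6,7}:  v_{3} + v_{6} + v_{7} = 0  ⇒ sig = [3:]
  P={1,2,5}:  v_{1} + v_{2} + v_{5} = v_{3}  ⇒ sig = [3:1]
  P={1,5,8}:  v_{1} + v_{5} + v_{8} = v_{4}  ⇒ sig = [3:1]
  P={3,7,8}:  v_{3} + v_{7} + v_{8} = v_{5}  ⇒ sig = [3:1]
  P={1,2,8}:  v_{1} + v_{2} + v_{8} = v_{3} + v_{6}  ⇒ sig = [3:1,1]
  P={3,4,7}:  v_{3} + v_{4} + v_{7} = v_{1} + 2·v_{5}  ⇒ sig = [3:1,2]

so the primitive-relation signature multiset is
    |P|=2: 3 collections, coeffs (1), (1,1), (1,2)
    |P|=3: 6 collections, coeffs (), (1), (1), (1), (1,1), (1,2)


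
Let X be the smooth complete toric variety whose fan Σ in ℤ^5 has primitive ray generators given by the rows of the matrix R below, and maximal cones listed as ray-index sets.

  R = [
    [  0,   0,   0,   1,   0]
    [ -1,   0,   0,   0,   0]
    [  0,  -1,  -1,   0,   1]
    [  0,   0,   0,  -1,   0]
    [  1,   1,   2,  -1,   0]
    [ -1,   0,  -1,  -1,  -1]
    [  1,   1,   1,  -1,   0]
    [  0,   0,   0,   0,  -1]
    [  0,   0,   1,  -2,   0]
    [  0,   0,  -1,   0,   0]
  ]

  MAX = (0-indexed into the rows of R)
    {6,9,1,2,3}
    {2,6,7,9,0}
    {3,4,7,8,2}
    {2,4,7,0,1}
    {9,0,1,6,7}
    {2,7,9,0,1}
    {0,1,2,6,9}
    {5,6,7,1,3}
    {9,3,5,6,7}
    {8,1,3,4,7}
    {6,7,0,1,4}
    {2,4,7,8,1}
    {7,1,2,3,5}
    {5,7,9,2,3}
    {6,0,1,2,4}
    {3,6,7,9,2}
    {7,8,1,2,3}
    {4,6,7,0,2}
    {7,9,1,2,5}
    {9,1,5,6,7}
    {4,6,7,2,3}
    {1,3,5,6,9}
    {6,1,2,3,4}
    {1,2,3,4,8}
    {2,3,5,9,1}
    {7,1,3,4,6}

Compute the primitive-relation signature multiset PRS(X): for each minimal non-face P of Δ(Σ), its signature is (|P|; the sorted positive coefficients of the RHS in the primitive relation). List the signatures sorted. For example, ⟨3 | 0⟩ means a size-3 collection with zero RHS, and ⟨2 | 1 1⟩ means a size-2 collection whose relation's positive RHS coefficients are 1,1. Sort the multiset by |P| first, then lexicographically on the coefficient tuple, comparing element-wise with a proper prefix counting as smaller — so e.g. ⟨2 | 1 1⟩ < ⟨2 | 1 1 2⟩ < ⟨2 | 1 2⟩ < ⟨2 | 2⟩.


Σ has 12 primitive collections:

  P={0,3}:  v_{0} + v_{3} = 0  ⇒ sig = ⟨2 | 0⟩
  P={4,9}:  v_{4} + v_{9} = v_{6}  ⇒ sig = ⟨2 | 1⟩
  P={0,5}:  v_{0} + v_{5} = v_{1} + v_{7} + v_{9}  ⇒ sig = ⟨2 | 1 1 1⟩
  P={0,8}:  v_{0} + v_{8} = v_{1} + v_{2} + v_{4} + v_{7}  ⇒ sig = ⟨2 | 1 1 1 1⟩
  P={4,5}:  v_{4} + v_{5} = v_{1} + v_{3} + v_{6} + v_{7}  ⇒ sig = ⟨2 | 1 1 1 1⟩
  P={5,8}:  v_{5} + v_{8} = v_{1} + 3·v_{3} + v_{7}  ⇒ sig = ⟨2 | 1 1 3⟩
  P={6,8}:  v_{6} + v_{8} = 2·v_{3} + v_{4}  ⇒ sig = ⟨2 | 1 2⟩
  P={8,9}:  v_{8} + v_{9} = 2·v_{3}  ⇒ sig = ⟨2 | 2⟩
  P={2,5,6}:  v_{2} + v_{5} + v_{6} = 2·v_{3} + v_{9}  ⇒ sig = ⟨3 | 1 2⟩
  P={1,2,6,7}:  v_{1} + v_{2} + v_{6} + v_{7} = v_{3}  ⇒ sig = ⟨4 | 1⟩
  P={1,3,7,9}:  v_{1} + v_{3} + v_{7} + v_{9} = v_{5}  ⇒ sig = ⟨4 | 1⟩
  P={1,2,3,4,7}:  v_{1} + v_{2} + v_{3} + v_{4} + v_{7} = v_{8}  ⇒ sig = ⟨5 | 1⟩

so the primitive-relation signature multiset is
    ⟨2 | 0⟩
    ⟨2 | 1⟩
    ⟨2 | 1 1 1⟩
    ⟨2 | 1 1 1 1⟩
    ⟨2 | 1 1 1 1⟩
    ⟨2 | 1 1 3⟩
    ⟨2 | 1 2⟩
    ⟨2 | 2⟩
    ⟨3 | 1 2⟩
    ⟨4 | 1⟩
    ⟨4 | 1⟩
    ⟨5 | 1⟩


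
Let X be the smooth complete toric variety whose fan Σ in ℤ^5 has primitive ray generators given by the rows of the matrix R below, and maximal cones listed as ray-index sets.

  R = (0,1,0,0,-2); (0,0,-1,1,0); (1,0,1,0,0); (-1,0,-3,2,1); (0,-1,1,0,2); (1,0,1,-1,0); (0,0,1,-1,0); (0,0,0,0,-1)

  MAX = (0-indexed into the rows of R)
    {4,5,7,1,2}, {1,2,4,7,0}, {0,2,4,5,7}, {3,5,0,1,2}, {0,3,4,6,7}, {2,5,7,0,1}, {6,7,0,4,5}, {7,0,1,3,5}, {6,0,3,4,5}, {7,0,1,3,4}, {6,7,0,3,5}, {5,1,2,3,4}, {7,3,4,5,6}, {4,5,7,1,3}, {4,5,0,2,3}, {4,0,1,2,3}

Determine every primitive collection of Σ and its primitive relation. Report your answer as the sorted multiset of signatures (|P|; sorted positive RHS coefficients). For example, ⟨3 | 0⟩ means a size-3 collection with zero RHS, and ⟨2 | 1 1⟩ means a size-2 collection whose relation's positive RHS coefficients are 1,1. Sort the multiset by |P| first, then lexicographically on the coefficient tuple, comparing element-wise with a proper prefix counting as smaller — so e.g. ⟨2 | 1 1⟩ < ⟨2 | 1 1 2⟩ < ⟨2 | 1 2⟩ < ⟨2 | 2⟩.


The 5 primitive collections of Σ (r=8, n=5):

  P={1,6}:  v_{1} + v_{6} = 0 — sig = ⟨2 | 0⟩
  P={2,6}:  v_{2} + v_{6} = v_{0} + v_{4} + v_{5} — sig = ⟨2 | 1 1 1⟩
  P={2,3,7}:  v_{2} + v_{3} + v_{7} = 2·v_{1} — sig = ⟨3 | 2⟩
  P={0,1,4,5}:  v_{0} + v_{1} + v_{4} + v_{5} = v_{2} — sig = ⟨4 | 1⟩
  P={0,3,4,5,7}:  v_{0} + v_{3} + v_{4} + v_{5} + v_{7} = v_{1} — sig = ⟨5 | 1⟩

Hence PRS(X_Σ) =
    ⟨2 | 0⟩
    ⟨2 | 1 1 1⟩
    ⟨3 | 2⟩
    ⟨4 | 1⟩
    ⟨5 | 1⟩


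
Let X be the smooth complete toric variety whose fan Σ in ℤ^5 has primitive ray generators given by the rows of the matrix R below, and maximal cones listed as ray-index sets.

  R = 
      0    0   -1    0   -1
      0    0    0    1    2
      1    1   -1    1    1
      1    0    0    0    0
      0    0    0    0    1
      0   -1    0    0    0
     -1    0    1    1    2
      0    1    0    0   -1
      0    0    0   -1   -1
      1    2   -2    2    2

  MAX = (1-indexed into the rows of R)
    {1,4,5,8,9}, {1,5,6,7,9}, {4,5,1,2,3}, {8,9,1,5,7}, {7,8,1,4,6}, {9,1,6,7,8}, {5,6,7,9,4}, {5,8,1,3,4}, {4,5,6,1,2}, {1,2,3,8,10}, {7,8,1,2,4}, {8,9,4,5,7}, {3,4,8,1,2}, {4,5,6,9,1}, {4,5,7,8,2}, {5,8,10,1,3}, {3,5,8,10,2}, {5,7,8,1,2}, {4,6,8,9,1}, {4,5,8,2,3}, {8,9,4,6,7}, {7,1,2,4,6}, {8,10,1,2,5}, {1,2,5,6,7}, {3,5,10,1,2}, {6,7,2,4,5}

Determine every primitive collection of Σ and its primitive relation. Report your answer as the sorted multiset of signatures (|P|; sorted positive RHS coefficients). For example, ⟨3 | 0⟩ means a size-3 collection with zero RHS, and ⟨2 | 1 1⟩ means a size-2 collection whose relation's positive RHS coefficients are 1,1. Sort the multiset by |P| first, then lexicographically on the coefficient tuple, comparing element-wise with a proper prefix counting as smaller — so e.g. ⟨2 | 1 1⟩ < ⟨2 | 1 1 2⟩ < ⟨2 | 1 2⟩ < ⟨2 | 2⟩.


Primitive collections (14):

  P={2,9}:  v_{2} + v_{9} = v_{5} — sig = ⟨2 | 1⟩
  P={3,6}:  v_{3} + v_{6} = v_{1} + v_{2} + v_{4} — sig = ⟨2 | 1 1 1⟩
  P={6,10}:  v_{6} + v_{10} = v_{1} + v_{2} + v_{3} — sig = ⟨2 | 1 1 1⟩
  P={3,9}:  v_{3} + v_{9} = v_{1} + v_{4} + 2·v_{5} + v_{8} — sig = ⟨2 | 1 1 1 2⟩
  P={9,10}:  v_{9} + v_{10} = v_{1} + v_{3} + 2·v_{5} + v_{8} — sig = ⟨2 | 1 1 1 2⟩
  P={7,10}:  v_{7} + v_{10} = v_{1} + 3·v_{2} + v_{5} + 2·v_{8} — sig = ⟨2 | 1 1 2 3⟩
  P={3,7}:  v_{3} + v_{7} = 2·v_{2} + v_{8} — sig = ⟨2 | 1 2⟩
  P={4,10}:  v_{4} + v_{10} = 2·v_{3} — sig = ⟨2 | 2⟩
  P={5,6,8}:  v_{5} + v_{6} + v_{8} = 0 — sig = ⟨3 | 0⟩
  P={2,6,8}:  v_{2} + v_{6} + v_{8} = v_{1} + v_{4} + v_{7} — sig = ⟨3 | 1 1 1⟩
  P={1,4,7,9}:  v_{1} + v_{4} + v_{7} + v_{9} = 0 — sig = ⟨4 | 0⟩
  P={1,4,5,7}:  v_{1} + v_{4} + v_{5} + v_{7} = v_{2} — sig = ⟨4 | 1⟩
  P={1,2,3,5,8}:  v_{1} + v_{2} + v_{3} + v_{5} + v_{8} = v_{10} — sig = ⟨5 | 1⟩
  P={1,2,4,5,8}:  v_{1} + v_{2} + v_{4} + v_{5} + v_{8} = v_{3} — sig = ⟨5 | 1⟩

Signatures (|P|; sorted positive RHS coefficients), sorted:
    ⟨2 | 1⟩
    ⟨2 | 1 1 1⟩
    ⟨2 | 1 1 1⟩
    ⟨2 | 1 1 1 2⟩
    ⟨2 | 1 1 1 2⟩
    ⟨2 | 1 1 2 3⟩
    ⟨2 | 1 2⟩
    ⟨2 | 2⟩
    ⟨3 | 0⟩
    ⟨3 | 1 1 1⟩
    ⟨4 | 0⟩
    ⟨4 | 1⟩
    ⟨5 | 1⟩
    ⟨5 | 1⟩


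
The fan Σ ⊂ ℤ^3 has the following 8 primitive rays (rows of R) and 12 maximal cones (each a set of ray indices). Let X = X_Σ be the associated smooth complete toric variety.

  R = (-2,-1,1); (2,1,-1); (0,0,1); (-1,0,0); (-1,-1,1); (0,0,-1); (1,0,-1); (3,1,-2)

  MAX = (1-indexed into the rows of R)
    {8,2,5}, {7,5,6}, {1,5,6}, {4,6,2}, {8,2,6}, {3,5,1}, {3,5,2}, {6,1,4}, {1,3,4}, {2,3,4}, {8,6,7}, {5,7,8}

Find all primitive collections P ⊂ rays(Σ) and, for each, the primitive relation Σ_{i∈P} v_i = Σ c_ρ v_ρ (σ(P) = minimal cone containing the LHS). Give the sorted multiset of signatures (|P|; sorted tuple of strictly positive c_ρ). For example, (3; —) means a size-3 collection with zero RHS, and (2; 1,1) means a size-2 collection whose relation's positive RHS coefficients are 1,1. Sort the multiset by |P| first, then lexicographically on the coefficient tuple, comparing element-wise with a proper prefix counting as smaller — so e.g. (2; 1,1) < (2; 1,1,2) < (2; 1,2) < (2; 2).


Σ has 12 primitive collections:

  {1,2}:  v_{1} + v_{2} = 0  ⟹  sig = (2; —)
  {3,6}:  v_{3} + v_{6} = 0  ⟹  sig = (2; —)
  {1,8}:  v_{1} + v_{8} = v_{7}  ⟹  sig = (2; 1)
  {2,7}:  v_{2} + v_{7} = v_{8}  ⟹  sig = (2; 1)
  {4,5}:  v_{4} + v_{5} = v_{1}  ⟹  sig = (2; 1)
  {4,7}:  v_{4} + v_{7} = v_{6}  ⟹  sig = (2; 1)
  {1,7}:  v_{1} + v_{7} = v_{5} + v_{6}  ⟹  sig = (2; 1,1)
  {3,7}:  v_{3} + v_{7} = v_{2} + v_{5}  ⟹  sig = (2; 1,1)
  {4,8}:  v_{4} + v_{8} = v_{2} + v_{6}  ⟹  sig = (2; 1,1)
  {3,8}:  v_{3} + v_{8} = 2·v_{2} + v_{5}  ⟹  sig = (2; 1,2)
  {2,5,6}:  v_{2} + v_{5} + v_{6} = v_{7}  ⟹  sig = (3; 1)
  {5,6,8}:  v_{5} + v_{6} + v_{8} = 2·v_{7}  ⟹  sig = (3; 2)

Sorted signature multiset PRS(X):
[(2; —), (2; —), (2; 1), (2; 1), (2; 1), (2; 1), (2; 1,1), (2; 1,1), (2; 1,1), (2; 1,2), (3; 1), (3; 2)]


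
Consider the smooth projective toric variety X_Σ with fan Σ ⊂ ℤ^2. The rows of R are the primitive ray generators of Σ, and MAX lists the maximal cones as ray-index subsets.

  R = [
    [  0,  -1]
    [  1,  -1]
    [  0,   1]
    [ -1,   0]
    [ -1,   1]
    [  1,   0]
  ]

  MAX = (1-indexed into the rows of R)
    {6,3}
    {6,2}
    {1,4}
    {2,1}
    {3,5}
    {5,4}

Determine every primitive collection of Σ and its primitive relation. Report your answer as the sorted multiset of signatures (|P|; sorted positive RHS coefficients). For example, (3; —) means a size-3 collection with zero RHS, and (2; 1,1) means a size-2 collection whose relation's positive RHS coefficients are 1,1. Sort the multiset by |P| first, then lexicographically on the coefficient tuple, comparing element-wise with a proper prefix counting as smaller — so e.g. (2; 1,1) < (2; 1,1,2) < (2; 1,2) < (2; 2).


9 minimal non-faces of Δ(Σ) (on 6 rays):

  P = {1,3}:  v_{1} + v_{3} = 0 ; sig = (2; —)
  P = {2,5}:  v_{2} + v_{5} = 0 ; sig = (2; —)
  P = {4,6}:  v_{4} + v_{6} = 0 ; sig = (2; —)
  P = {1,5}:  v_{1} + v_{5} = v_{4} ; sig = (2; 1)
  P = {1,6}:  v_{1} + v_{6} = v_{2} ; sig = (2; 1)
  P = {2,3}:  v_{2} + v_{3} = v_{6} ; sig = (2; 1)
  P = {2,4}:  v_{2} + v_{4} = v_{1} ; sig = (2; 1)
  P = {3,4}:  v_{3} + v_{4} = v_{5} ; sig = (2; 1)
  P = {5,6}:  v_{5} + v_{6} = v_{3} ; sig = (2; 1)

Signatures (|P|; sorted positive RHS coefficients), sorted:
    (2; —)
    (2; —)
    (2; —)
    (2; 1)
    (2; 1)
    (2; 1)
    (2; 1)
    (2; 1)
    (2; 1)


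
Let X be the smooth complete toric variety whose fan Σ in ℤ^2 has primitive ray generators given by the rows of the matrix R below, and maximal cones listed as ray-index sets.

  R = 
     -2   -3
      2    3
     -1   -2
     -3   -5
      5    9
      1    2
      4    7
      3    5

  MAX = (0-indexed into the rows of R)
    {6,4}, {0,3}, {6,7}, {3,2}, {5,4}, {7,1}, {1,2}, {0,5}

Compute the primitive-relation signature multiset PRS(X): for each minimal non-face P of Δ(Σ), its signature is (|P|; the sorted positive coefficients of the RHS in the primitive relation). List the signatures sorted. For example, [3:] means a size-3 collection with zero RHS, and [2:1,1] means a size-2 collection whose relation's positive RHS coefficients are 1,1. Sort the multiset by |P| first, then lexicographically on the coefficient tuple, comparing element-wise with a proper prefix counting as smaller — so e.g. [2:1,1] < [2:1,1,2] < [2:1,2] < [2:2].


Primitive collections (20):

  P = {0,1}:  v_{0} + v_{1} = 0  so sig = [2:]
  P = {2,5}:  v_{2} + v_{5} = 0  so sig = [2:]
  P = {3,7}:  v_{3} + v_{7} = 0  so sig = [2:]
  P = {0,2}:  v_{0} + v_{2} = v_{3}  so sig = [2:1]
  P = {0,7}:  v_{0} + v_{7} = v_{5}  so sig = [2:1]
  P = {1,3}:  v_{1} + v_{3} = v_{2}  so sig = [2:1]
  P = {1,5}:  v_{1} + v_{5} = v_{7}  so sig = [2:1]
  P = {2,4}:  v_{2} + v_{4} = v_{6}  so sig = [2:1]
  P = {2,6}:  v_{2} + v_{6} = v_{7}  so sig = [2:1]
  P = {2,7}:  v_{2} + v_{7} = v_{1}  so sig = [2:1]
  P = {3,5}:  v_{3} + v_{5} = v_{0}  so sig = [2:1]
  P = {3,6}:  v_{3} + v_{6} = v_{5}  so sig = [2:1]
  P = {5,6}:  v_{5} + v_{6} = v_{4}  so sig = [2:1]
  P = {5,7}:  v_{5} + v_{7} = v_{6}  so sig = [2:1]
  P = {1,4}:  v_{1} + v_{4} = v_{6} + v_{7}  so sig = [2:1,1]
  P = {0,6}:  v_{0} + v_{6} = 2·v_{5}  so sig = [2:2]
  P = {1,6}:  v_{1} + v_{6} = 2·v_{7}  so sig = [2:2]
  P = {3,4}:  v_{3} + v_{4} = 2·v_{5}  so sig = [2:2]
  P = {4,7}:  v_{4} + v_{7} = 2·v_{6}  so sig = [2:2]
  P = {0,4}:  v_{0} + v_{4} = 3·v_{5}  so sig = [2:3]

Hence PRS(X_Σ) =
[[2:], [2:], [2:], [2:1], [2:1], [2:1], [2:1], [2:1], [2:1], [2:1], [2:1], [2:1], [2:1], [2:1], [2:1,1], [2:2], [2:2], [2:2], [2:2], [2:3]]


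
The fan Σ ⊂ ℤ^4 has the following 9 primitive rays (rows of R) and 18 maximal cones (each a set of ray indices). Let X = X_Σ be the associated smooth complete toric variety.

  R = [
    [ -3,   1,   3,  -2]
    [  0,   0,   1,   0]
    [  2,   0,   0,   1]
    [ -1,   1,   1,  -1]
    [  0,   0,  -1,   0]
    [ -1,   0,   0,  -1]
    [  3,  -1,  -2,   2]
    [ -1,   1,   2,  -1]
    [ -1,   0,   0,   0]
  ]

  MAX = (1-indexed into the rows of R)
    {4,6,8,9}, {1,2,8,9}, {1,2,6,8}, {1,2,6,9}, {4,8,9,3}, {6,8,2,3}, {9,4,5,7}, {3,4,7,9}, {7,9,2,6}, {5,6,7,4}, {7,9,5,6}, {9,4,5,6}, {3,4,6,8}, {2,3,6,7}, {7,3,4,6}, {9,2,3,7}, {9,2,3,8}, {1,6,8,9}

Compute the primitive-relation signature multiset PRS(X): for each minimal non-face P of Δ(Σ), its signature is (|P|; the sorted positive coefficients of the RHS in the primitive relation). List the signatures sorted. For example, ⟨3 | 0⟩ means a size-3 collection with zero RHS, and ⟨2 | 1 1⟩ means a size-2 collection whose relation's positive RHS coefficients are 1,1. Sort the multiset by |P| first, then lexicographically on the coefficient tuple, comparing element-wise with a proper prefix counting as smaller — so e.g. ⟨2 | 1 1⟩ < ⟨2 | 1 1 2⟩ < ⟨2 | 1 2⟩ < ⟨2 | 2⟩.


The 12 primitive collections of Σ (r=9, n=4):

  {2,5}:  v_{2} + v_{5} = 0 ; sig = ⟨2 | 0⟩
  {1,7}:  v_{1} + v_{7} = v_{2} ; sig = ⟨2 | 1⟩
  {2,4}:  v_{2} + v_{4} = v_{8} ; sig = ⟨2 | 1⟩
  {5,8}:  v_{5} + v_{8} = v_{4} ; sig = ⟨2 | 1⟩
  {7,8}:  v_{7} + v_{8} = v_{3} ; sig = ⟨2 | 1⟩
  {1,3}:  v_{1} + v_{3} = v_{2} + v_{8} ; sig = ⟨2 | 1 1⟩
  {3,5}:  v_{3} + v_{5} = v_{4} + v_{7} ; sig = ⟨2 | 1 1⟩
  {1,5}:  v_{1} + v_{5} = v_{6} + v_{8} + v_{9} ; sig = ⟨2 | 1 1 1⟩
  {1,4}:  v_{1} + v_{4} = v_{6} + 2·v_{8} + v_{9} ; sig = ⟨2 | 1 1 2⟩
  {3,6,9}:  v_{3} + v_{6} + v_{9} = 0 ; sig = ⟨3 | 0⟩
  {2,6,8,9}:  v_{2} + v_{6} + v_{8} + v_{9} = v_{1} ; sig = ⟨4 | 1⟩
  {4,6,7,9}:  v_{4} + v_{6} + v_{7} + v_{9} = v_{5} ; sig = ⟨4 | 1⟩

Signatures (|P|; sorted positive RHS coefficients), sorted:
[⟨2 | 0⟩, ⟨2 | 1⟩, ⟨2 | 1⟩, ⟨2 | 1⟩, ⟨2 | 1⟩, ⟨2 | 1 1⟩, ⟨2 | 1 1⟩, ⟨2 | 1 1 1⟩, ⟨2 | 1 1 2⟩, ⟨3 | 0⟩, ⟨4 | 1⟩, ⟨4 | 1⟩]


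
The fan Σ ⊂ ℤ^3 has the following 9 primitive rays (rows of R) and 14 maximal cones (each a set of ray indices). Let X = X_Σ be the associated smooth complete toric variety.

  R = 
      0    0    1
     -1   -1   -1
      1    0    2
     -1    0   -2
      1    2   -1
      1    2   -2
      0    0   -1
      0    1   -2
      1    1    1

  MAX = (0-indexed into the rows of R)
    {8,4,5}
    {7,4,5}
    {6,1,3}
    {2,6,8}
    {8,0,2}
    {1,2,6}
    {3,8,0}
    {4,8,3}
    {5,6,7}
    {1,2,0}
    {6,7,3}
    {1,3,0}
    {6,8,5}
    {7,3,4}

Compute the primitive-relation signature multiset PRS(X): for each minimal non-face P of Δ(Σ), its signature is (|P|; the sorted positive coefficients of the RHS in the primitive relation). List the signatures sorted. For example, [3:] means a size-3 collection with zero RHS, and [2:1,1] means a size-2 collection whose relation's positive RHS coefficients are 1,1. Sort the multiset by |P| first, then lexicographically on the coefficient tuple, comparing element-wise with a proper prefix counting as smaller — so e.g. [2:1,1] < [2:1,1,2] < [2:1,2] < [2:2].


16 collections generate NE(X_Σ); each relation:

  {0,6}:  v_{0} + v_{6} = 0  ⟹  sig = [2:]
  {1,8}:  v_{1} + v_{8} = 0  ⟹  sig = [2:]
  {2,3}:  v_{2} + v_{3} = 0  ⟹  sig = [2:]
  {0,5}:  v_{0} + v_{5} = v_{4}  ⟹  sig = [2:1]
  {1,4}:  v_{1} + v_{4} = v_{7}  ⟹  sig = [2:1]
  {4,6}:  v_{4} + v_{6} = v_{5}  ⟹  sig = [2:1]
  {7,8}:  v_{7} + v_{8} = v_{4}  ⟹  sig = [2:1]
  {0,7}:  v_{0} + v_{7} = v_{3} + v_{8}  ⟹  sig = [2:1,1]
  {1,5}:  v_{1} + v_{5} = v_{6} + v_{7}  ⟹  sig = [2:1,1]
  {1,7}:  v_{1} + v_{7} = v_{3} + v_{6}  ⟹  sig = [2:1,1]
  {2,7}:  v_{2} + v_{7} = v_{6} + v_{8}  ⟹  sig = [2:1,1]
  {0,4}:  v_{0} + v_{4} = v_{3} + 2·v_{8}  ⟹  sig = [2:1,2]
  {2,4}:  v_{2} + v_{4} = v_{6} + 2·v_{8}  ⟹  sig = [2:1,2]
  {3,5}:  v_{3} + v_{5} = 2·v_{7}  ⟹  sig = [2:2]
  {2,5}:  v_{2} + v_{5} = 2·v_{6} + 2·v_{8}  ⟹  sig = [2:2,2]
  {3,6,8}:  v_{3} + v_{6} + v_{8} = v_{7}  ⟹  sig = [3:1]

Hence PRS(X_Σ) =
[[2:], [2:], [2:], [2:1], [2:1], [2:1], [2:1], [2:1,1], [2:1,1], [2:1,1], [2:1,1], [2:1,2], [2:1,2], [2:2], [2:2,2], [3:1]]


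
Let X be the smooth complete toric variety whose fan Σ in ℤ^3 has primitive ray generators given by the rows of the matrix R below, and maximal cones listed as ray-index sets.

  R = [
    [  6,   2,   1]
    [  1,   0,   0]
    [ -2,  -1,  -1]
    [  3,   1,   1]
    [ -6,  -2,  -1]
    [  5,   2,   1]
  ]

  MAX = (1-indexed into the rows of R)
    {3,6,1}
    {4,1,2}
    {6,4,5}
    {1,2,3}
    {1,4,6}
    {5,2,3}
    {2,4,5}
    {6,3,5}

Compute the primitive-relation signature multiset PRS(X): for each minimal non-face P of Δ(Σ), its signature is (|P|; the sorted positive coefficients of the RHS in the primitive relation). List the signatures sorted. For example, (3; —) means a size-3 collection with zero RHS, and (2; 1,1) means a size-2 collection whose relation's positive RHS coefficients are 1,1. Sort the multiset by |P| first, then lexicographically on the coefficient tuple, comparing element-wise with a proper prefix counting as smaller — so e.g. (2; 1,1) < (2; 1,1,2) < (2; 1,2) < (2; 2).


Minimal non-faces — 3 found among 6 rays, 8 max cones:

  • {1,5}:  v_{1} + v_{5} = 0  so sig = (2; —)
  • {2,6}:  v_{2} + v_{6} = v_{1}  so sig = (2; 1)
  • {3,4}:  v_{3} + v_{4} = v_{2}  so sig = (2; 1)

so the primitive-relation signature multiset is
{ (2; —),  (2; 1) ×2 }


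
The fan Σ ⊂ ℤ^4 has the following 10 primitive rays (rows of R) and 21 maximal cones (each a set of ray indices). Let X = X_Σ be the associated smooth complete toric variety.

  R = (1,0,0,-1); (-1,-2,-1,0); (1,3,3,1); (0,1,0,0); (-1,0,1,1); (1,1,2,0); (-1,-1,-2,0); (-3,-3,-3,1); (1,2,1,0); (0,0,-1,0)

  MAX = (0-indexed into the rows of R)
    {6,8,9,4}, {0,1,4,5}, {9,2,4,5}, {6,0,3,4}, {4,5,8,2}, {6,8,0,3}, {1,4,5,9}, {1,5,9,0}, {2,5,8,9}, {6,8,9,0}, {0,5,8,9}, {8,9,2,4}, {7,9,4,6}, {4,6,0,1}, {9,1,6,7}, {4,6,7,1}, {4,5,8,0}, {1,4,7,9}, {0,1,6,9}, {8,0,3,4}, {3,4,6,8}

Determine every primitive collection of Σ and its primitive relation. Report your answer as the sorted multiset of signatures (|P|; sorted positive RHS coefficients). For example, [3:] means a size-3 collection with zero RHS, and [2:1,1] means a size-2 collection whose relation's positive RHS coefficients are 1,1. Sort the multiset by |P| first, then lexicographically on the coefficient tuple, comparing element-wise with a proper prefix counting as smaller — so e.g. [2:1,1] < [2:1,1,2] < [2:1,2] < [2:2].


18 minimal non-faces of Δ(Σ) (on 10 rays):

  P={1,8}:  v_{1} + v_{8} = 0  so sig = [2:]
  P={5,6}:  v_{5} + v_{6} = 0  so sig = [2:]
  P={0,2}:  v_{0} + v_{2} = v_{5} + v_{8}  so sig = [2:1,1]
  P={0,7}:  v_{0} + v_{7} = v_{1} + v_{6}  so sig = [2:1,1]
  P={3,9}:  v_{3} + v_{9} = v_{6} + v_{8}  so sig = [2:1,1]
  P={1,2}:  v_{1} + v_{2} = v_{4} + v_{5} + v_{9}  so sig = [2:1,1,1]
  P={1,3}:  v_{1} + v_{3} = v_{0} + v_{4} + v_{6}  so sig = [2:1,1,1]
  P={2,6}:  v_{2} + v_{6} = v_{4} + v_{8} + v_{9}  so sig = [2:1,1,1]
  P={3,5}:  v_{3} + v_{5} = v_{0} + v_{4} + v_{8}  so sig = [2:1,1,1]
  P={5,7}:  v_{5} + v_{7} = v_{1} + v_{4} + v_{9}  so sig = [2:1,1,1]
  P={7,8}:  v_{7} + v_{8} = v_{4} + v_{6} + v_{9}  so sig = [2:1,1,1]
  P={2,3}:  v_{2} + v_{3} = v_{4} + 2·v_{8}  so sig = [2:1,2]
  P={3,7}:  v_{3} + v_{7} = v_{4} + 2·v_{6}  so sig = [2:1,2]
  P={2,7}:  v_{2} + v_{7} = 2·v_{4} + 2·v_{9}  so sig = [2:2,2]
  P={0,4,9}:  v_{0} + v_{4} + v_{9} = 0  so sig = [3:]
  P={0,4,6,8}:  v_{0} + v_{4} + v_{6} + v_{8} = v_{3}  so sig = [4:1]
  P={1,4,6,9}:  v_{1} + v_{4} + v_{6} + v_{9} = v_{7}  so sig = [4:1]
  P={4,5,8,9}:  v_{4} + v_{5} + v_{8} + v_{9} = v_{2}  so sig = [4:1]

so the primitive-relation signature multiset is
{ [2:] ×2,  [2:1,1] ×3,  [2:1,1,1] ×6,  [2:1,2] ×2,  [2:2,2],  [3:],  [4:1] ×3 }


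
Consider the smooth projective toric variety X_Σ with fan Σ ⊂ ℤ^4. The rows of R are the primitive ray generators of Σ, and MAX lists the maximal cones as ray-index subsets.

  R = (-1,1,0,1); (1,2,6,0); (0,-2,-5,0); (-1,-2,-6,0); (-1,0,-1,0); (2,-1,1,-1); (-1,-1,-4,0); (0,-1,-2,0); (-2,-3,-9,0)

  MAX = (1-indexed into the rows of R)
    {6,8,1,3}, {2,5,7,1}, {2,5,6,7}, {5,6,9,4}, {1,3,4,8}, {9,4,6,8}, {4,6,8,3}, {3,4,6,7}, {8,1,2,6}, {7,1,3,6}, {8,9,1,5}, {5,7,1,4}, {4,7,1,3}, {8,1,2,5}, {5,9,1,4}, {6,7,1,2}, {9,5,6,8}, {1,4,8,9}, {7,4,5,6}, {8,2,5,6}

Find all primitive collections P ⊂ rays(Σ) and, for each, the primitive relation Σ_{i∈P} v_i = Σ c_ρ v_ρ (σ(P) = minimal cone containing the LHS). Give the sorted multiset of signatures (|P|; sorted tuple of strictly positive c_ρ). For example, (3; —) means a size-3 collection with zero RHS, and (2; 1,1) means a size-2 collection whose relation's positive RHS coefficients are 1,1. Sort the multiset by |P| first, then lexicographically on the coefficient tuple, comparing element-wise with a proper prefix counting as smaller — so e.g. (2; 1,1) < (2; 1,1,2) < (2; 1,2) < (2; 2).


Primitive collections (11):

  P={2,4}:  v_{2} + v_{4} = 0 ; sig = (2; —)
  P={3,5}:  v_{3} + v_{5} = v_{4} ; sig = (2; 1)
  P={7,8}:  v_{7} + v_{8} = v_{4} ; sig = (2; 1)
  P={2,3}:  v_{2} + v_{3} = v_{1} + v_{6} ; sig = (2; 1,1)
  P={2,9}:  v_{2} + v_{9} = v_{5} + v_{8} ; sig = (2; 1,1)
  P={3,9}:  v_{3} + v_{9} = 2·v_{4} + v_{8} ; sig = (2; 1,2)
  P={7,9}:  v_{7} + v_{9} = 2·v_{4} + v_{5} ; sig = (2; 1,2)
  P={1,5,6}:  v_{1} + v_{5} + v_{6} = 0 ; sig = (3; —)
  P={1,4,6}:  v_{1} + v_{4} + v_{6} = v_{3} ; sig = (3; 1)
  P={4,5,8}:  v_{4} + v_{5} + v_{8} = v_{9} ; sig = (3; 1)
  P={1,6,9}:  v_{1} + v_{6} + v_{9} = v_{4} + v_{8} ; sig = (3; 1,1)

Sorted signature multiset PRS(X):
{ (2; —),  (2; 1) ×2,  (2; 1,1) ×2,  (2; 1,2) ×2,  (3; —),  (3; 1) ×2,  (3; 1,1) }


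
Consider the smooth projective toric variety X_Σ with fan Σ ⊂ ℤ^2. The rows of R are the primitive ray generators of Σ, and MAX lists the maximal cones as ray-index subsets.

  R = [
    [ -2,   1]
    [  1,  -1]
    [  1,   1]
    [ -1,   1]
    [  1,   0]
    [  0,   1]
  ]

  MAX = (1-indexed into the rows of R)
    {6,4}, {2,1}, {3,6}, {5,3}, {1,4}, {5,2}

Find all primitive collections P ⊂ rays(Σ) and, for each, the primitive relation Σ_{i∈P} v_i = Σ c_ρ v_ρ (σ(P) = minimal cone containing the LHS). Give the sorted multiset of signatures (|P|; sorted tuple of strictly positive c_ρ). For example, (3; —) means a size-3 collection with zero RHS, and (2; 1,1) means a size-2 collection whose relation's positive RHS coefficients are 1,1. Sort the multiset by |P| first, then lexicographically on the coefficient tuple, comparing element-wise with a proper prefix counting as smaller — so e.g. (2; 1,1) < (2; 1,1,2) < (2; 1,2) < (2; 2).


|primitive collections| = 9. Relations:

  P={2,4}:  v_{2} + v_{4} = 0 ; sig = (2; —)
  P={1,5}:  v_{1} + v_{5} = v_{4} ; sig = (2; 1)
  P={2,6}:  v_{2} + v_{6} = v_{5} ; sig = (2; 1)
  P={4,5}:  v_{4} + v_{5} = v_{6} ; sig = (2; 1)
  P={5,6}:  v_{5} + v_{6} = v_{3} ; sig = (2; 1)
  P={1,3}:  v_{1} + v_{3} = v_{4} + v_{6} ; sig = (2; 1,1)
  P={1,6}:  v_{1} + v_{6} = 2·v_{4} ; sig = (2; 2)
  P={2,3}:  v_{2} + v_{3} = 2·v_{5} ; sig = (2; 2)
  P={3,4}:  v_{3} + v_{4} = 2·v_{6} ; sig = (2; 2)

so the primitive-relation signature multiset is
    |P|=2: 9 collections, coeffs (), (1), (1), (1), (1), (1,1), (2), (2), (2)


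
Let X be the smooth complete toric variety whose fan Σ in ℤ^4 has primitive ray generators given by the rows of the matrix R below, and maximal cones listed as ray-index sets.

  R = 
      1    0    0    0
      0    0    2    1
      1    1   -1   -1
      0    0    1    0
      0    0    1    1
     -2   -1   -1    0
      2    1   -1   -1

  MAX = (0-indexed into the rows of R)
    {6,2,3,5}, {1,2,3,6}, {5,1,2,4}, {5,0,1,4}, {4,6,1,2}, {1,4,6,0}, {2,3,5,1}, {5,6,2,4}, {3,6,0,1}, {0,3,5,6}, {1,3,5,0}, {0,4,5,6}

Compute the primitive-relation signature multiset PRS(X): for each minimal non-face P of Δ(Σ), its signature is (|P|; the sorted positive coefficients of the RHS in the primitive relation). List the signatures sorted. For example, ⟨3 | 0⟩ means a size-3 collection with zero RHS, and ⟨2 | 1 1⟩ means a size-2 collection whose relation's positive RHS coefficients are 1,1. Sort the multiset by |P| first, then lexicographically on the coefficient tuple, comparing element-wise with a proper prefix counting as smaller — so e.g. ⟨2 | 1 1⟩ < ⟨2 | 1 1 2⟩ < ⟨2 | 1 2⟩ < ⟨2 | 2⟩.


Minimal non-faces — 3 found among 7 rays, 12 max cones:

  • {0,2}:  v_{0} + v_{2} = v_{6}  so sig = ⟨2 | 1⟩
  • {3,4}:  v_{3} + v_{4} = v_{1}  so sig = ⟨2 | 1⟩
  • {1,5,6}:  v_{1} + v_{5} + v_{6} = 0  so sig = ⟨3 | 0⟩

Sorted signature multiset PRS(X):
    |P|=2: 2 collections, coeffs (1), (1)
    |P|=3: 1 collection, coeffs ()


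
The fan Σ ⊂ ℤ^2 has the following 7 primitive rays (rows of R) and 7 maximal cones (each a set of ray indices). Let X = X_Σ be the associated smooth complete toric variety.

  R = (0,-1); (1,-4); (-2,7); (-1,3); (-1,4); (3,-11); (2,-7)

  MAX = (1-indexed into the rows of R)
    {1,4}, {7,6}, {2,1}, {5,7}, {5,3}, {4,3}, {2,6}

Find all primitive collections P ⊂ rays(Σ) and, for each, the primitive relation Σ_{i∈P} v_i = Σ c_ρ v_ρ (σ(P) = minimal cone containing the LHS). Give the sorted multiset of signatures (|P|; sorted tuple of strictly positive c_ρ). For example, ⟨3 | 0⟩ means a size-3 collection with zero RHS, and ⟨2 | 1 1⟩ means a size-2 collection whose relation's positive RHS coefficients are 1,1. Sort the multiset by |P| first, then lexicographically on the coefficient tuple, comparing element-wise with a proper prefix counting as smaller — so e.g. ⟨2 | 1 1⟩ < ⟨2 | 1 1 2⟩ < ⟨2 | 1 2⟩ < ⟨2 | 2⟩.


The 14 primitive collections of Σ (r=7, n=2):

  P = {2,5}:  v_{2} + v_{5} = 0  so sig = ⟨2 | 0⟩
  P = {3,7}:  v_{3} + v_{7} = 0  so sig = ⟨2 | 0⟩
  P = {1,5}:  v_{1} + v_{5} = v_{4}  so sig = ⟨2 | 1⟩
  P = {2,3}:  v_{2} + v_{3} = v_{4}  so sig = ⟨2 | 1⟩
  P = {2,4}:  v_{2} + v_{4} = v_{1}  so sig = ⟨2 | 1⟩
  P = {2,7}:  v_{2} + v_{7} = v_{6}  so sig = ⟨2 | 1⟩
  P = {3,6}:  v_{3} + v_{6} = v_{2}  so sig = ⟨2 | 1⟩
  P = {4,5}:  v_{4} + v_{5} = v_{3}  so sig = ⟨2 | 1⟩
  P = {4,7}:  v_{4} + v_{7} = v_{2}  so sig = ⟨2 | 1⟩
  P = {5,6}:  v_{5} + v_{6} = v_{7}  so sig = ⟨2 | 1⟩
  P = {1,3}:  v_{1} + v_{3} = 2·v_{4}  so sig = ⟨2 | 2⟩
  P = {1,7}:  v_{1} + v_{7} = 2·v_{2}  so sig = ⟨2 | 2⟩
  P = {4,6}:  v_{4} + v_{6} = 2·v_{2}  so sig = ⟨2 | 2⟩
  P = {1,6}:  v_{1} + v_{6} = 3·v_{2}  so sig = ⟨2 | 3⟩

Signatures (|P|; sorted positive RHS coefficients), sorted:
    ⟨2 | 0⟩
    ⟨2 | 0⟩
    ⟨2 | 1⟩
    ⟨2 | 1⟩
    ⟨2 | 1⟩
    ⟨2 | 1⟩
    ⟨2 | 1⟩
    ⟨2 | 1⟩
    ⟨2 | 1⟩
    ⟨2 | 1⟩
    ⟨2 | 2⟩
    ⟨2 | 2⟩
    ⟨2 | 2⟩
    ⟨2 | 3⟩


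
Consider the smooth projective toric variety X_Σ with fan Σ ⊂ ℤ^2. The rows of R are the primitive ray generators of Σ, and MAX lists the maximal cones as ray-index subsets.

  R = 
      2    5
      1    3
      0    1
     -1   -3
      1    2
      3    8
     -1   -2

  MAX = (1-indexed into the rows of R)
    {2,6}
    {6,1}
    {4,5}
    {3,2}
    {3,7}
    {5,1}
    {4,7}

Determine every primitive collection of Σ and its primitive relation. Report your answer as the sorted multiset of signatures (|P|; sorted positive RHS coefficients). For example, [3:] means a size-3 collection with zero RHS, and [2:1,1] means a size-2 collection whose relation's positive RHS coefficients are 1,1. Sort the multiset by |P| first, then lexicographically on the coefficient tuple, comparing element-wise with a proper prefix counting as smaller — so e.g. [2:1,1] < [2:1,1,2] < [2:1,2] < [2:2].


|primitive collections| = 14. Relations:

  {2,4}:  v_{2} + v_{4} = 0  so sig = [2:]
  {5,7}:  v_{5} + v_{7} = 0  so sig = [2:]
  {1,2}:  v_{1} + v_{2} = v_{6}  so sig = [2:1]
  {1,4}:  v_{1} + v_{4} = v_{5}  so sig = [2:1]
  {1,7}:  v_{1} + v_{7} = v_{2}  so sig = [2:1]
  {2,5}:  v_{2} + v_{5} = v_{1}  so sig = [2:1]
  {2,7}:  v_{2} + v_{7} = v_{3}  so sig = [2:1]
  {3,4}:  v_{3} + v_{4} = v_{7}  so sig = [2:1]
  {3,5}:  v_{3} + v_{5} = v_{2}  so sig = [2:1]
  {4,6}:  v_{4} + v_{6} = v_{1}  so sig = [2:1]
  {1,3}:  v_{1} + v_{3} = 2·v_{2}  so sig = [2:2]
  {5,6}:  v_{5} + v_{6} = 2·v_{1}  so sig = [2:2]
  {6,7}:  v_{6} + v_{7} = 2·v_{2}  so sig = [2:2]
  {3,6}:  v_{3} + v_{6} = 3·v_{2}  so sig = [2:3]

so the primitive-relation signature multiset is
[[2:], [2:], [2:1], [2:1], [2:1], [2:1], [2:1], [2:1], [2:1], [2:1], [2:2], [2:2], [2:2], [2:3]]


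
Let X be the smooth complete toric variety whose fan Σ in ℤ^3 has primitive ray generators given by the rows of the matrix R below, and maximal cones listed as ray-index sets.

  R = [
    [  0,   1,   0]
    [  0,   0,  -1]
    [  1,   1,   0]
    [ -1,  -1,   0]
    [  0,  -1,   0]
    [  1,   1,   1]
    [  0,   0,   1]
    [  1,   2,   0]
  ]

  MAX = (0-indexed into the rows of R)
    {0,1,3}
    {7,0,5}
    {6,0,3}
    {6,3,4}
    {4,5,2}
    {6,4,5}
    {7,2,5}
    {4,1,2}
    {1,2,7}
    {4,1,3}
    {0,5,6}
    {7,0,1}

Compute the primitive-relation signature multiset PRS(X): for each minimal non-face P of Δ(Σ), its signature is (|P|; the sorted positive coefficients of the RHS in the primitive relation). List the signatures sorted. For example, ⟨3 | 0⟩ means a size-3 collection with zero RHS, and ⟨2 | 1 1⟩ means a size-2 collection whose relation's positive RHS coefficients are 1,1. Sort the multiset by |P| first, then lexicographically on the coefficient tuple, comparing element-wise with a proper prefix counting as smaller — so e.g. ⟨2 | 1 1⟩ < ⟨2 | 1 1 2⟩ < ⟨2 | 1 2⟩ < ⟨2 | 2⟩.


Σ has 10 primitive collections:

  P={0,4}:  v_{0} + v_{4} = 0  →  sig = ⟨2 | 0⟩
  P={1,6}:  v_{1} + v_{6} = 0  →  sig = ⟨2 | 0⟩
  P={2,3}:  v_{2} + v_{3} = 0  →  sig = ⟨2 | 0⟩
  P={0,2}:  v_{0} + v_{2} = v_{7}  →  sig = ⟨2 | 1⟩
  P={1,5}:  v_{1} + v_{5} = v_{2}  →  sig = ⟨2 | 1⟩
  P={2,6}:  v_{2} + v_{6} = v_{5}  →  sig = ⟨2 | 1⟩
  P={3,5}:  v_{3} + v_{5} = v_{6}  →  sig = ⟨2 | 1⟩
  P={3,7}:  v_{3} + v_{7} = v_{0}  →  sig = ⟨2 | 1⟩
  P={4,7}:  v_{4} + v_{7} = v_{2}  →  sig = ⟨2 | 1⟩
  P={6,7}:  v_{6} + v_{7} = v_{0} + v_{5}  →  sig = ⟨2 | 1 1⟩

Hence PRS(X_Σ) =
    ⟨2 | 0⟩
    ⟨2 | 0⟩
    ⟨2 | 0⟩
    ⟨2 | 1⟩
    ⟨2 | 1⟩
    ⟨2 | 1⟩
    ⟨2 | 1⟩
    ⟨2 | 1⟩
    ⟨2 | 1⟩
    ⟨2 | 1 1⟩


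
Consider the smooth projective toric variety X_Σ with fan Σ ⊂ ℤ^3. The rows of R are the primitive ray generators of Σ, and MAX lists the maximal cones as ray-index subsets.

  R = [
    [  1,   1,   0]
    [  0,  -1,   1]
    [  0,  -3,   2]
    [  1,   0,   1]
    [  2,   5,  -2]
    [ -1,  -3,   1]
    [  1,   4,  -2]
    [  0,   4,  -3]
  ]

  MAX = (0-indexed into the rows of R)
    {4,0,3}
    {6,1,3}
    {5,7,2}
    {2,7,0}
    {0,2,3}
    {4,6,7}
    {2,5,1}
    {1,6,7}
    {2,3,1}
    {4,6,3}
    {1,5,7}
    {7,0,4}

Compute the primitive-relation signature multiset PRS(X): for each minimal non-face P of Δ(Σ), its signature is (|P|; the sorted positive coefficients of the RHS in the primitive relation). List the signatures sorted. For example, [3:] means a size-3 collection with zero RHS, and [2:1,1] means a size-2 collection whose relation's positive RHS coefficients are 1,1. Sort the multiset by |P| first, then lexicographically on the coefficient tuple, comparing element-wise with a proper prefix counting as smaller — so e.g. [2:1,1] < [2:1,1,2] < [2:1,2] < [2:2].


Primitive collections (11):

  P={0,1}:  v_{0} + v_{1} = v_{3}  ⟹  sig = [2:1]
  P={0,6}:  v_{0} + v_{6} = v_{4}  ⟹  sig = [2:1]
  P={2,6}:  v_{2} + v_{6} = v_{0}  ⟹  sig = [2:1]
  P={3,5}:  v_{3} + v_{5} = v_{2}  ⟹  sig = [2:1]
  P={3,7}:  v_{3} + v_{7} = v_{6}  ⟹  sig = [2:1]
  P={1,4}:  v_{1} + v_{4} = v_{3} + v_{6}  ⟹  sig = [2:1,1]
  P={5,6}:  v_{5} + v_{6} = v_{2} + v_{7}  ⟹  sig = [2:1,1]
  P={4,5}:  v_{4} + v_{5} = v_{0} + v_{2} + v_{7}  ⟹  sig = [2:1,1,1]
  P={0,5}:  v_{0} + v_{5} = 2·v_{2} + v_{7}  ⟹  sig = [2:1,2]
  P={2,4}:  v_{2} + v_{4} = 2·v_{0}  ⟹  sig = [2:2]
  P={1,2,7}:  v_{1} + v_{2} + v_{7} = 0  ⟹  sig = [3:]

Signatures (|P|; sorted positive RHS coefficients), sorted:
[[2:1], [2:1], [2:1], [2:1], [2:1], [2:1,1], [2:1,1], [2:1,1,1], [2:1,2], [2:2], [3:]]


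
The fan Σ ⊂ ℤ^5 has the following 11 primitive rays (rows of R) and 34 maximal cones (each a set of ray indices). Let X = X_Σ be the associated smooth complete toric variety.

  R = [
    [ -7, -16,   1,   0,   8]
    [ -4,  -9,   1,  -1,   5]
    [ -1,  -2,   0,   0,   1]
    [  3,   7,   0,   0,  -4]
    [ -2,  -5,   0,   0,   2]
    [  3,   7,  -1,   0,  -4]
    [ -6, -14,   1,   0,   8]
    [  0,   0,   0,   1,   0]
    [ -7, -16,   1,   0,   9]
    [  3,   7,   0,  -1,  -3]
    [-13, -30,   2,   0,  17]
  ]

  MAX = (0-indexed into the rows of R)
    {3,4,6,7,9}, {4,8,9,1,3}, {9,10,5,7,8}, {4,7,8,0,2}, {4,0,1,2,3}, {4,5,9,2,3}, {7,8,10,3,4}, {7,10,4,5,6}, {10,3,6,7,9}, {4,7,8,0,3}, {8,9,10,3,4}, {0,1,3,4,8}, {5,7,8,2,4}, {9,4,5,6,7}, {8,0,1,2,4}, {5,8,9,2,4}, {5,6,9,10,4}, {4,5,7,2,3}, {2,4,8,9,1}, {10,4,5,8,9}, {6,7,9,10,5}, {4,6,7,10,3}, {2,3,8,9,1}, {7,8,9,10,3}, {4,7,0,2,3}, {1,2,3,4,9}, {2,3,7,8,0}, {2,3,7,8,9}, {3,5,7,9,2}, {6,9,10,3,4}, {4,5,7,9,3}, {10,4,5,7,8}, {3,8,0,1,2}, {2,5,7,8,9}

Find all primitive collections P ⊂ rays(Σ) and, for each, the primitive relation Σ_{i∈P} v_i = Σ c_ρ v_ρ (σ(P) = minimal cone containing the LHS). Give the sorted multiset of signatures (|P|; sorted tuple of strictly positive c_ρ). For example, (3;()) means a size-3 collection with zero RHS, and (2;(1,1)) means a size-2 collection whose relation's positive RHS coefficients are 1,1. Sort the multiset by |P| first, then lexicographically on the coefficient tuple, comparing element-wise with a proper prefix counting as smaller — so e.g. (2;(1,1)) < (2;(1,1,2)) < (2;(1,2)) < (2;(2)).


Δ(Σ) — 11 vertices, 18 min non-faces:

  P = {0,9}:  v_{0} + v_{9} = v_{1}  ⇒ sig = (2;(1))
  P = {2,6}:  v_{2} + v_{6} = v_{8}  ⇒ sig = (2;(1))
  P = {6,8}:  v_{6} + v_{8} = v_{10}  ⇒ sig = (2;(1))
  P = {1,7}:  v_{1} + v_{7} = v_{3} + v_{8}  ⇒ sig = (2;(1,1))
  P = {1,6}:  v_{1} + v_{6} = v_{3} + v_{4} + 2·v_{8} + v_{9}  ⇒ sig = (2;(1,1,1,2))
  P = {1,10}:  v_{1} + v_{10} = v_{3} + v_{4} + 3·v_{8} + v_{9}  ⇒ sig = (2;(1,1,1,3))
  P = {0,6}:  v_{0} + v_{6} = v_{3} + v_{4} + 2·v_{8}  ⇒ sig = (2;(1,1,2))
  P = {1,5}:  v_{1} + v_{5} = 2·v_{2} + v_{4} + v_{9}  ⇒ sig = (2;(1,1,2))
  P = {0,10}:  v_{0} + v_{10} = v_{3} + v_{4} + 3·v_{8}  ⇒ sig = (2;(1,1,3))
  P = {0,5}:  v_{0} + v_{5} = 2·v_{2} + v_{4}  ⇒ sig = (2;(1,2))
  P = {2,10}:  v_{2} + v_{10} = 2·v_{8}  ⇒ sig = (2;(2))
  P = {3,5,6}:  v_{3} + v_{5} + v_{6} = 0  ⇒ sig = (3;())
  P = {3,5,8}:  v_{3} + v_{5} + v_{8} = v_{2}  ⇒ sig = (3;(1))
  P = {3,5,10}:  v_{3} + v_{5} + v_{10} = v_{8}  ⇒ sig = (3;(1))
  P = {2,4,7,9}:  v_{2} + v_{4} + v_{7} + v_{9} = 0  ⇒ sig = (4;())
  P = {2,3,4,8}:  v_{2} + v_{3} + v_{4} + v_{8} = v_{0}  ⇒ sig = (4;(1))
  P = {4,7,8,9}:  v_{4} + v_{7} + v_{8} + v_{9} = v_{6}  ⇒ sig = (4;(1))
  P = {4,7,9,10}:  v_{4} + v_{7} + v_{9} + v_{10} = 2·v_{6}  ⇒ sig = (4;(2))

Signatures (|P|; sorted positive RHS coefficients), sorted:
    |P|=2: 11 collections, coeffs (1), (1), (1), (1,1), (1,1,1,2), (1,1,1,3), (1,1,2), (1,1,2), (1,1,3), (1,2), (2)
    |P|=3: 3 collections, coeffs (), (1), (1)
    |P|=4: 4 collections, coeffs (), (1), (1), (2)


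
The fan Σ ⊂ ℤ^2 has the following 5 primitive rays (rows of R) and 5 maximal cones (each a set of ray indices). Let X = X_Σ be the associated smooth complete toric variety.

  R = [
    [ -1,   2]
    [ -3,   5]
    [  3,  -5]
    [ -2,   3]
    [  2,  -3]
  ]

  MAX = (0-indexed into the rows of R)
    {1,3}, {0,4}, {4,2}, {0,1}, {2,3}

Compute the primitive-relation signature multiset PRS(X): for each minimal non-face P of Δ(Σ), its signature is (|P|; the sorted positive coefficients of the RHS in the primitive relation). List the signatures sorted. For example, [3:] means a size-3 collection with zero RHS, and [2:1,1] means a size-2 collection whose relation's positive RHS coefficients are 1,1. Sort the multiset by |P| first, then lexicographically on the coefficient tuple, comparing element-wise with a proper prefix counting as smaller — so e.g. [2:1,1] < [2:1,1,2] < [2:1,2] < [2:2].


5 minimal non-faces of Δ(Σ) (on 5 rays):

  {1,2}:  v_{1} + v_{2} = 0  ⇒ sig = [2:]
  {3,4}:  v_{3} + v_{4} = 0  ⇒ sig = [2:]
  {0,2}:  v_{0} + v_{2} = v_{4}  ⇒ sig = [2:1]
  {0,3}:  v_{0} + v_{3} = v_{1}  ⇒ sig = [2:1]
  {1,4}:  v_{1} + v_{4} = v_{0}  ⇒ sig = [2:1]

Signatures (|P|; sorted positive RHS coefficients), sorted:
[[2:], [2:], [2:1], [2:1], [2:1]]


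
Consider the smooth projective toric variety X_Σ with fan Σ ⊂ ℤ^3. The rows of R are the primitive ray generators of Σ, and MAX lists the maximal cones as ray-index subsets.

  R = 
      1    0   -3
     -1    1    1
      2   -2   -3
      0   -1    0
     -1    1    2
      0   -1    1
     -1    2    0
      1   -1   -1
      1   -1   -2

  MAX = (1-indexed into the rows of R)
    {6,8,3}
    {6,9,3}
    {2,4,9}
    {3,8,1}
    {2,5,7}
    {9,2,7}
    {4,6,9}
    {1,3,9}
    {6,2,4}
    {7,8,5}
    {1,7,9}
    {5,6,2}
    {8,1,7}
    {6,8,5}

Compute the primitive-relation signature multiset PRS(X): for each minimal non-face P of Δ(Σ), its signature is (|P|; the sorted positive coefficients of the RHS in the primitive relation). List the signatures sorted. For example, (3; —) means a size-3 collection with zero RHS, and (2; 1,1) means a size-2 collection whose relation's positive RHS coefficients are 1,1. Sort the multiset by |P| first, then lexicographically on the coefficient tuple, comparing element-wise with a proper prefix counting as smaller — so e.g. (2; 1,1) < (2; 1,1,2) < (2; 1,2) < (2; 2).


The 16 primitive collections of Σ (r=9, n=3):

  • {2,8}:  v_{2} + v_{8} = 0  ⇒ sig = (2; —)
  • {5,9}:  v_{5} + v_{9} = 0  ⇒ sig = (2; —)
  • {1,6}:  v_{1} + v_{6} = v_{9}  ⇒ sig = (2; 1)
  • {2,3}:  v_{2} + v_{3} = v_{9}  ⇒ sig = (2; 1)
  • {3,5}:  v_{3} + v_{5} = v_{8}  ⇒ sig = (2; 1)
  • {3,7}:  v_{3} + v_{7} = v_{1}  ⇒ sig = (2; 1)
  • {6,7}:  v_{6} + v_{7} = v_{2}  ⇒ sig = (2; 1)
  • {8,9}:  v_{8} + v_{9} = v_{3}  ⇒ sig = (2; 1)
  • {1,2}:  v_{1} + v_{2} = v_{7} + v_{9}  ⇒ sig = (2; 1,1)
  • {1,5}:  v_{1} + v_{5} = v_{7} + v_{8}  ⇒ sig = (2; 1,1)
  • {4,5}:  v_{4} + v_{5} = v_{2} + v_{6}  ⇒ sig = (2; 1,1)
  • {4,8}:  v_{4} + v_{8} = v_{6} + v_{9}  ⇒ sig = (2; 1,1)
  • {1,4}:  v_{1} + v_{4} = v_{2} + 2·v_{9}  ⇒ sig = (2; 1,2)
  • {3,4}:  v_{3} + v_{4} = v_{6} + 2·v_{9}  ⇒ sig = (2; 1,2)
  • {4,7}:  v_{4} + v_{7} = 2·v_{2} + v_{9}  ⇒ sig = (2; 1,2)
  • {2,6,9}:  v_{2} + v_{6} + v_{9} = v_{4}  ⇒ sig = (3; 1)

Hence PRS(X_Σ) =
    (2; —)
    (2; —)
    (2; 1)
    (2; 1)
    (2; 1)
    (2; 1)
    (2; 1)
    (2; 1)
    (2; 1,1)
    (2; 1,1)
    (2; 1,1)
    (2; 1,1)
    (2; 1,2)
    (2; 1,2)
    (2; 1,2)
    (3; 1)
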